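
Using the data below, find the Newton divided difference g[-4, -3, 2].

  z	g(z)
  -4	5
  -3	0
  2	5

1

g[-4,-3] = (0 - 5) / (-3 - (-4)) = -5
g[-3,2] = (5 - 0) / (2 - (-3)) = 1
g[-4,-3,2] = (1 - (-5)) / (2 - (-4)) = 1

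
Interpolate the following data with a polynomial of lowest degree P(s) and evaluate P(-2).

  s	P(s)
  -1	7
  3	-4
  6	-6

Using Newton's divided-difference form:
P[-1,3] = (-4 - 7) / (3 - (-1)) = -11/4
P[3,6] = (-6 - (-4)) / (6 - 3) = -2/3
P[-1,3,6] = (-2/3 - (-11/4)) / (6 - (-1)) = 25/84
P(-2) = 7 + (-11/4)·(-1) + (25/84)·(-1)·(-5) = 236/21

236/21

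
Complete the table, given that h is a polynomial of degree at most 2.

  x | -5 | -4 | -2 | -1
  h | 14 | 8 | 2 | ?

2

The 3 known values determine h uniquely (degree ≤ 2).
Evaluate each Lagrange basis at x = -1:
L_0(-1) = (3)·(1)/[(-1)·(-3)] = 1
L_1(-1) = (4)·(1)/[(1)·(-2)] = -2
L_2(-1) = (4)·(3)/[(3)·(2)] = 2
Sum: 14·(1) + 8·(-2) + 2·(2) = 2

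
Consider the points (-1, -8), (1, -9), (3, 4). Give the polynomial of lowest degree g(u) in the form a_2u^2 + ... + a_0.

g(u) = (7/4)u^2 - (1/2)u - 41/4

Build the Lagrange basis polynomials:
L_0(u) = (u - 1)(u - 3) / [8] = (1/8)u^2 - (1/2)u + 3/8
L_1(u) = (u + 1)(u - 3) / [-4] = -(1/4)u^2 + (1/2)u + 3/4
L_2(u) = (u + 1)(u - 1) / [8] = (1/8)u^2 - 1/8
g(u) = (-8)·L_0 + (-9)·L_1 + 4·L_2
  (-8)·L_0(u) = -u^2 + 4u - 3
  (-9)·L_1(u) = (9/4)u^2 - (9/2)u - 27/4
  4·L_2(u) = (1/2)u^2 - 1/2
Adding term by term: (7/4)u^2 - (1/2)u - 41/4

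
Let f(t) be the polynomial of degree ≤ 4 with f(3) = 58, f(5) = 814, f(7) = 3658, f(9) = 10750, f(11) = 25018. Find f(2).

-2

Evaluate each Lagrange basis at t = 2:
L_0(2) = (-3)·(-5)·(-7)·(-9)/[(-2)·(-4)·(-6)·(-8)] = 315/128
L_1(2) = (-1)·(-5)·(-7)·(-9)/[(2)·(-2)·(-4)·(-6)] = -105/32
L_2(2) = (-1)·(-3)·(-7)·(-9)/[(4)·(2)·(-2)·(-4)] = 189/64
L_3(2) = (-1)·(-3)·(-5)·(-9)/[(6)·(4)·(2)·(-2)] = -45/32
L_4(2) = (-1)·(-3)·(-5)·(-7)/[(8)·(6)·(4)·(2)] = 35/128
Sum: 58·(315/128) + 814·(-105/32) + 3658·(189/64) + 10750·(-45/32) + 25018·(35/128) = -2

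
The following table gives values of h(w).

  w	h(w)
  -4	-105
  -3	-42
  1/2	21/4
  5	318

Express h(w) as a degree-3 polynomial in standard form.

Build the Lagrange basis polynomials:
L_0(w) = (w + 3)(w - 1/2)(w - 5) / [-81/2] = -(2/81)w^3 + (5/81)w^2 + (28/81)w - 5/27
L_1(w) = (w + 4)(w - 1/2)(w - 5) / [28] = (1/28)w^3 - (3/56)w^2 - (39/56)w + 5/14
L_2(w) = (w + 4)(w + 3)(w - 5) / [-567/8] = -(8/567)w^3 - (16/567)w^2 + (184/567)w + 160/189
L_3(w) = (w + 4)(w + 3)(w - 1/2) / [324] = (1/324)w^3 + (13/648)w^2 + (17/648)w - 1/54
h(w) = (-105)·L_0 + (-42)·L_1 + (21/4)·L_2 + 318·L_3
  (-105)·L_0(w) = (70/27)w^3 - (175/27)w^2 - (980/27)w + 175/9
  (-42)·L_1(w) = -(3/2)w^3 + (9/4)w^2 + (117/4)w - 15
  (21/4)·L_2(w) = -(2/27)w^3 - (4/27)w^2 + (46/27)w + 40/9
  318·L_3(w) = (53/54)w^3 + (689/108)w^2 + (901/108)w - 53/9
Adding term by term: 2w^3 + 2w^2 + 3w + 3

h(w) = 2w^3 + 2w^2 + 3w + 3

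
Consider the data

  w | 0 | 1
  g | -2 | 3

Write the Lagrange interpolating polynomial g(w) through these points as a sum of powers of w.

g(w) = 5w - 2

Build the Lagrange basis polynomials:
L_0(w) = (w - 1) / [-1] = -w + 1
L_1(w) = w / [1] = w
g(w) = (-2)·L_0 + 3·L_1
  (-2)·L_0(w) = 2w - 2
  3·L_1(w) = 3w
Adding term by term: 5w - 2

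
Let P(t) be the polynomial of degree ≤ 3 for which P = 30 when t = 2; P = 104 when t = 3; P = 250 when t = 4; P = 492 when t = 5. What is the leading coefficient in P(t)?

4

L_0(t) = (t - 3)(t - 4)(t - 5) / [-6] = -(1/6)t^3 + 2t^2 - (47/6)t + 10
L_1(t) = (t - 2)(t - 4)(t - 5) / [2] = (1/2)t^3 - (11/2)t^2 + 19t - 20
L_2(t) = (t - 2)(t - 3)(t - 5) / [-2] = -(1/2)t^3 + 5t^2 - (31/2)t + 15
L_3(t) = (t - 2)(t - 3)(t - 4) / [6] = (1/6)t^3 - (3/2)t^2 + (13/3)t - 4
P(t) = 30·L_0 + 104·L_1 + 250·L_2 + 492·L_3
Only the coefficient of t^3 is needed; take it from each L_i and combine:
30·(-1/6) + 104·(1/2) + 250·(-1/2) + 492·(1/6) = 4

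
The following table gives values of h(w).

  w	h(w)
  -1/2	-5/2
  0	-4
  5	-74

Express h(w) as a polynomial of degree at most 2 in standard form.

h(w) = -2w^2 - 4w - 4

Newton's divided differences:
h[-1/2,0] = (-4 - (-5/2)) / (0 - (-1/2)) = -3
h[0,5] = (-74 - (-4)) / (5 - 0) = -14
h[-1/2,0,5] = (-14 - (-3)) / (5 - (-1/2)) = -2
h(w) = -5/2 + (-3)·(w + 1/2) + (-2)·(w + 1/2)w
Expanding: h(w) = -2w^2 - 4w - 4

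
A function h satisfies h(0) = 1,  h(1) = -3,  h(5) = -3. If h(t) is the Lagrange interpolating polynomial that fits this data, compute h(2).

L_0(2) = (1)·(-3)/[(-1)·(-5)] = -3/5
L_1(2) = (2)·(-3)/[(1)·(-4)] = 3/2
L_2(2) = (2)·(1)/[(5)·(4)] = 1/10
Sum: 1·(-3/5) + (-3)·(3/2) + (-3)·(1/10) = -27/5

-27/5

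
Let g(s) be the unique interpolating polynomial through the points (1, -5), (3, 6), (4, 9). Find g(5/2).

Using Newton's divided-difference form:
g[1,3] = (6 - (-5)) / (3 - 1) = 11/2
g[3,4] = (9 - 6) / (4 - 3) = 3
g[1,3,4] = (3 - 11/2) / (4 - 1) = -5/6
g(5/2) = -5 + (11/2)·(3/2) + (-5/6)·(3/2)·(-1/2) = 31/8

31/8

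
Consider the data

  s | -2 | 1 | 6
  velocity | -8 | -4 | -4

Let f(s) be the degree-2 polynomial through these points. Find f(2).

Using Newton's divided-difference form:
f[-2,1] = (-4 - (-8)) / (1 - (-2)) = 4/3
f[1,6] = (-4 - (-4)) / (6 - 1) = 0
f[-2,1,6] = (0 - 4/3) / (6 - (-2)) = -1/6
f(2) = -8 + (4/3)·(4) + (-1/6)·(4)·(1) = -10/3

-10/3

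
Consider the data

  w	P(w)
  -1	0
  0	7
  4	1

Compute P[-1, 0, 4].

-17/10

P[-1,0] = (7 - 0) / (0 - (-1)) = 7
P[0,4] = (1 - 7) / (4 - 0) = -3/2
P[-1,0,4] = (-3/2 - 7) / (4 - (-1)) = -17/10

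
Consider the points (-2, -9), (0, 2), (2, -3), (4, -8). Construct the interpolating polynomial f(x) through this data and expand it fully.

f(x) = (1/3)x^3 - 2x^2 + (1/6)x + 2

Build the Lagrange basis polynomials:
L_0(x) = x(x - 2)(x - 4) / [-48] = -(1/48)x^3 + (1/8)x^2 - (1/6)x
L_1(x) = (x + 2)(x - 2)(x - 4) / [16] = (1/16)x^3 - (1/4)x^2 - (1/4)x + 1
L_2(x) = (x + 2)x(x - 4) / [-16] = -(1/16)x^3 + (1/8)x^2 + (1/2)x
L_3(x) = (x + 2)x(x - 2) / [48] = (1/48)x^3 - (1/12)x
f(x) = (-9)·L_0 + 2·L_1 + (-3)·L_2 + (-8)·L_3
  (-9)·L_0(x) = (3/16)x^3 - (9/8)x^2 + (3/2)x
  2·L_1(x) = (1/8)x^3 - (1/2)x^2 - (1/2)x + 2
  (-3)·L_2(x) = (3/16)x^3 - (3/8)x^2 - (3/2)x
  (-8)·L_3(x) = -(1/6)x^3 + (2/3)x
Adding term by term: (1/3)x^3 - 2x^2 + (1/6)x + 2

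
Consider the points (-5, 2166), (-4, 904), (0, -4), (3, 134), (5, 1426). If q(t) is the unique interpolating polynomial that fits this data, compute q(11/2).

Evaluate each Lagrange basis at t = 11/2:
L_0(11/2) = (19/2)·(11/2)·(5/2)·(1/2)/[(-1)·(-5)·(-8)·(-10)] = 209/1280
L_1(11/2) = (21/2)·(11/2)·(5/2)·(1/2)/[(1)·(-4)·(-7)·(-9)] = -55/192
L_2(11/2) = (21/2)·(19/2)·(5/2)·(1/2)/[(5)·(4)·(-3)·(-5)] = 133/320
L_3(11/2) = (21/2)·(19/2)·(11/2)·(1/2)/[(8)·(7)·(3)·(-2)] = -209/256
L_4(11/2) = (21/2)·(19/2)·(11/2)·(5/2)/[(10)·(9)·(5)·(2)] = 1463/960
Sum: 2166·(209/1280) + 904·(-55/192) + (-4)·(133/320) + 134·(-209/256) + 1426·(1463/960) = 34509/16

34509/16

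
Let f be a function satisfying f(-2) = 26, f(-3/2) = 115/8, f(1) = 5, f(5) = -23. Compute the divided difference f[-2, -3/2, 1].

f[-2,-3/2] = (115/8 - 26) / (-3/2 - (-2)) = -93/4
f[-3/2,1] = (5 - 115/8) / (1 - (-3/2)) = -15/4
f[-2,-3/2,1] = (-15/4 - (-93/4)) / (1 - (-2)) = 13/2

13/2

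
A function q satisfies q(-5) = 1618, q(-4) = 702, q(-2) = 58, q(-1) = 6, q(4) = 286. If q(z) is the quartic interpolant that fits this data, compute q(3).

58

L_0(3) = (7)·(5)·(4)·(-1)/[(-1)·(-3)·(-4)·(-9)] = -35/27
L_1(3) = (8)·(5)·(4)·(-1)/[(1)·(-2)·(-3)·(-8)] = 10/3
L_2(3) = (8)·(7)·(4)·(-1)/[(3)·(2)·(-1)·(-6)] = -56/9
L_3(3) = (8)·(7)·(5)·(-1)/[(4)·(3)·(1)·(-5)] = 14/3
L_4(3) = (8)·(7)·(5)·(4)/[(9)·(8)·(6)·(5)] = 14/27
Sum: 1618·(-35/27) + 702·(10/3) + 58·(-56/9) + 6·(14/3) + 286·(14/27) = 58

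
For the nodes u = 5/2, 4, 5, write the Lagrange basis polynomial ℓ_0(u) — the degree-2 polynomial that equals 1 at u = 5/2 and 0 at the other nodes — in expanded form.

ℓ_0(u) = (u - 4)(u - 5) / [(-3/2)·(-5/2)]
       = (u^2 - 9u + 20) / (15/4)

ℓ_0(u) = (4/15)u^2 - (12/5)u + 16/3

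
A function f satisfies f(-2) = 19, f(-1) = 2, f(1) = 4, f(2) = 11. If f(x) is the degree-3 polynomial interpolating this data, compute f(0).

Evaluate each Lagrange basis at x = 0:
L_0(0) = (1)·(-1)·(-2)/[(-1)·(-3)·(-4)] = -1/6
L_1(0) = (2)·(-1)·(-2)/[(1)·(-2)·(-3)] = 2/3
L_2(0) = (2)·(1)·(-2)/[(3)·(2)·(-1)] = 2/3
L_3(0) = (2)·(1)·(-1)/[(4)·(3)·(1)] = -1/6
Sum: 19·(-1/6) + 2·(2/3) + 4·(2/3) + 11·(-1/6) = -1

-1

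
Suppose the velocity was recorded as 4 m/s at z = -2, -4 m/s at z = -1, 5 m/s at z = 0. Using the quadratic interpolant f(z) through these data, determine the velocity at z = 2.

74

Evaluate each Lagrange basis at z = 2:
L_0(2) = (3)·(2)/[(-1)·(-2)] = 3
L_1(2) = (4)·(2)/[(1)·(-1)] = -8
L_2(2) = (4)·(3)/[(2)·(1)] = 6
Sum: 4·(3) + (-4)·(-8) + 5·(6) = 74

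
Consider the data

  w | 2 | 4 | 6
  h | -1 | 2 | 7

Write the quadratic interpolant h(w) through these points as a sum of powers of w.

Newton's divided differences:
h[2,4] = (2 - (-1)) / (4 - 2) = 3/2
h[4,6] = (7 - 2) / (6 - 4) = 5/2
h[2,4,6] = (5/2 - 3/2) / (6 - 2) = 1/4
h(w) = -1 + (3/2)·(w - 2) + (1/4)·(w - 2)(w - 4)
Expanding: h(w) = (1/4)w^2 - 2

h(w) = (1/4)w^2 - 2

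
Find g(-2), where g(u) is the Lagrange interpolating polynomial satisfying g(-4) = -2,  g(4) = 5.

-1/4

Evaluate each Lagrange basis at u = -2:
L_0(-2) = (-6)/[(-8)] = 3/4
L_1(-2) = (2)/[(8)] = 1/4
Sum: (-2)·(3/4) + 5·(1/4) = -1/4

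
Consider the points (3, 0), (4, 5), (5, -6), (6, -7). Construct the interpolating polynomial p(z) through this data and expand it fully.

L_0(z) = (z - 4)(z - 5)(z - 6) / [-6] = -(1/6)z^3 + (5/2)z^2 - (37/3)z + 20
L_1(z) = (z - 3)(z - 5)(z - 6) / [2] = (1/2)z^3 - 7z^2 + (63/2)z - 45
L_2(z) = (z - 3)(z - 4)(z - 6) / [-2] = -(1/2)z^3 + (13/2)z^2 - 27z + 36
L_3(z) = (z - 3)(z - 4)(z - 5) / [6] = (1/6)z^3 - 2z^2 + (47/6)z - 10
p(z) = 0·L_0 + 5·L_1 + (-6)·L_2 + (-7)·L_3
  0·L_0(z) = 0
  5·L_1(z) = (5/2)z^3 - 35z^2 + (315/2)z - 225
  (-6)·L_2(z) = 3z^3 - 39z^2 + 162z - 216
  (-7)·L_3(z) = -(7/6)z^3 + 14z^2 - (329/6)z + 70
Adding term by term: (13/3)z^3 - 60z^2 + (794/3)z - 371

p(z) = (13/3)z^3 - 60z^2 + (794/3)z - 371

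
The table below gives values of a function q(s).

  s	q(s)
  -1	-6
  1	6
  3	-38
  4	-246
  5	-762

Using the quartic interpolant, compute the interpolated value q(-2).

-48

Evaluate each Lagrange basis at s = -2:
L_0(-2) = (-3)·(-5)·(-6)·(-7)/[(-2)·(-4)·(-5)·(-6)] = 21/8
L_1(-2) = (-1)·(-5)·(-6)·(-7)/[(2)·(-2)·(-3)·(-4)] = -35/8
L_2(-2) = (-1)·(-3)·(-6)·(-7)/[(4)·(2)·(-1)·(-2)] = 63/8
L_3(-2) = (-1)·(-3)·(-5)·(-7)/[(5)·(3)·(1)·(-1)] = -7
L_4(-2) = (-1)·(-3)·(-5)·(-6)/[(6)·(4)·(2)·(1)] = 15/8
Sum: (-6)·(21/8) + 6·(-35/8) + (-38)·(63/8) + (-246)·(-7) + (-762)·(15/8) = -48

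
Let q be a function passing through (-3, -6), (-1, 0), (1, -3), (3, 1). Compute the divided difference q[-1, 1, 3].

7/8

q[-1,1] = (-3 - 0) / (1 - (-1)) = -3/2
q[1,3] = (1 - (-3)) / (3 - 1) = 2
q[-1,1,3] = (2 - (-3/2)) / (3 - (-1)) = 7/8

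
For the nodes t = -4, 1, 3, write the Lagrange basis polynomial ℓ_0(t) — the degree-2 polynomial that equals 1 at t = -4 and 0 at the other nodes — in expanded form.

ℓ_0(t) = (1/35)t^2 - (4/35)t + 3/35

ℓ_0(t) = (t - 1)(t - 3) / [(-5)·(-7)]
       = (t^2 - 4t + 3) / (35)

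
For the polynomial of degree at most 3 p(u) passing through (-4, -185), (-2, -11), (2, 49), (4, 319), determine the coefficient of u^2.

L_0(u) = (u + 2)(u - 2)(u - 4) / [-96] = -(1/96)u^3 + (1/24)u^2 + (1/24)u - 1/6
L_1(u) = (u + 4)(u - 2)(u - 4) / [48] = (1/48)u^3 - (1/24)u^2 - (1/3)u + 2/3
L_2(u) = (u + 4)(u + 2)(u - 4) / [-48] = -(1/48)u^3 - (1/24)u^2 + (1/3)u + 2/3
L_3(u) = (u + 4)(u + 2)(u - 2) / [96] = (1/96)u^3 + (1/24)u^2 - (1/24)u - 1/6
p(u) = (-185)·L_0 + (-11)·L_1 + 49·L_2 + 319·L_3
Only the coefficient of u^2 is needed; take it from each L_i and combine:
(-185)·(1/24) + (-11)·(-1/24) + 49·(-1/24) + 319·(1/24) = 4

4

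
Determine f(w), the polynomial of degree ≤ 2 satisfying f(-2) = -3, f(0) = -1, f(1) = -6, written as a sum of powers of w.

f(w) = -2w^2 - 3w - 1

L_0(w) = w(w - 1) / [6] = (1/6)w^2 - (1/6)w
L_1(w) = (w + 2)(w - 1) / [-2] = -(1/2)w^2 - (1/2)w + 1
L_2(w) = (w + 2)w / [3] = (1/3)w^2 + (2/3)w
f(w) = (-3)·L_0 + (-1)·L_1 + (-6)·L_2
  (-3)·L_0(w) = -(1/2)w^2 + (1/2)w
  (-1)·L_1(w) = (1/2)w^2 + (1/2)w - 1
  (-6)·L_2(w) = -2w^2 - 4w
Adding term by term: -2w^2 - 3w - 1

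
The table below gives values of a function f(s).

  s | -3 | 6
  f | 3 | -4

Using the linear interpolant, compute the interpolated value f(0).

Evaluate each Lagrange basis at s = 0:
L_0(0) = (-6)/[(-9)] = 2/3
L_1(0) = (3)/[(9)] = 1/3
Sum: 3·(2/3) + (-4)·(1/3) = 2/3

2/3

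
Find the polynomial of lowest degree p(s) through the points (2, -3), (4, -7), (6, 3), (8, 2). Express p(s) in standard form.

p(s) = -(25/48)s^3 + 8s^2 - (425/12)s + 40

L_0(s) = (s - 4)(s - 6)(s - 8) / [-48] = -(1/48)s^3 + (3/8)s^2 - (13/6)s + 4
L_1(s) = (s - 2)(s - 6)(s - 8) / [16] = (1/16)s^3 - s^2 + (19/4)s - 6
L_2(s) = (s - 2)(s - 4)(s - 8) / [-16] = -(1/16)s^3 + (7/8)s^2 - (7/2)s + 4
L_3(s) = (s - 2)(s - 4)(s - 6) / [48] = (1/48)s^3 - (1/4)s^2 + (11/12)s - 1
p(s) = (-3)·L_0 + (-7)·L_1 + 3·L_2 + 2·L_3
  (-3)·L_0(s) = (1/16)s^3 - (9/8)s^2 + (13/2)s - 12
  (-7)·L_1(s) = -(7/16)s^3 + 7s^2 - (133/4)s + 42
  3·L_2(s) = -(3/16)s^3 + (21/8)s^2 - (21/2)s + 12
  2·L_3(s) = (1/24)s^3 - (1/2)s^2 + (11/6)s - 2
Adding term by term: -(25/48)s^3 + 8s^2 - (425/12)s + 40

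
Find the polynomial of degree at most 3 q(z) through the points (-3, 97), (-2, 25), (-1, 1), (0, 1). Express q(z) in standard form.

q(z) = -4z^3 + 4z + 1

L_0(z) = (z + 2)(z + 1)z / [-6] = -(1/6)z^3 - (1/2)z^2 - (1/3)z
L_1(z) = (z + 3)(z + 1)z / [2] = (1/2)z^3 + 2z^2 + (3/2)z
L_2(z) = (z + 3)(z + 2)z / [-2] = -(1/2)z^3 - (5/2)z^2 - 3z
L_3(z) = (z + 3)(z + 2)(z + 1) / [6] = (1/6)z^3 + z^2 + (11/6)z + 1
q(z) = 97·L_0 + 25·L_1 + 1·L_2 + 1·L_3
  97·L_0(z) = -(97/6)z^3 - (97/2)z^2 - (97/3)z
  25·L_1(z) = (25/2)z^3 + 50z^2 + (75/2)z
  1·L_2(z) = -(1/2)z^3 - (5/2)z^2 - 3z
  1·L_3(z) = (1/6)z^3 + z^2 + (11/6)z + 1
Adding term by term: -4z^3 + 4z + 1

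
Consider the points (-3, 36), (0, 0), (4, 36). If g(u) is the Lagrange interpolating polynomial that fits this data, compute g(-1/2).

Evaluate each Lagrange basis at u = -1/2:
L_0(-1/2) = (-1/2)·(-9/2)/[(-3)·(-7)] = 3/28
L_1(-1/2) = (5/2)·(-9/2)/[(3)·(-4)] = 15/16
L_2(-1/2) = (5/2)·(-1/2)/[(7)·(4)] = -5/112
Sum: 36·(3/28) + 0 + 36·(-5/112) = 9/4

9/4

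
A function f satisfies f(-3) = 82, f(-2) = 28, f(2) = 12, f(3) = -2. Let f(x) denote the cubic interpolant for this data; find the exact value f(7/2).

Evaluate each Lagrange basis at x = 7/2:
L_0(7/2) = (11/2)·(3/2)·(1/2)/[(-1)·(-5)·(-6)] = -11/80
L_1(7/2) = (13/2)·(3/2)·(1/2)/[(1)·(-4)·(-5)] = 39/160
L_2(7/2) = (13/2)·(11/2)·(1/2)/[(5)·(4)·(-1)] = -143/160
L_3(7/2) = (13/2)·(11/2)·(3/2)/[(6)·(5)·(1)] = 143/80
Sum: 82·(-11/80) + 28·(39/160) + 12·(-143/160) + (-2)·(143/80) = -75/4

-75/4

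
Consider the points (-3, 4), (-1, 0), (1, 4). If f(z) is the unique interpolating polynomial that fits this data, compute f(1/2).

Using Newton's divided-difference form:
f[-3,-1] = (0 - 4) / (-1 - (-3)) = -2
f[-1,1] = (4 - 0) / (1 - (-1)) = 2
f[-3,-1,1] = (2 - (-2)) / (1 - (-3)) = 1
f(1/2) = 4 + (-2)·(7/2) + 1·(7/2)·(3/2) = 9/4

9/4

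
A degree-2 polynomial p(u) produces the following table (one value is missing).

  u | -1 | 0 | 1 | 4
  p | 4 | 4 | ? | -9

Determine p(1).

27/10

The 3 known values determine p uniquely (degree ≤ 2).
L_0(1) = (1)·(-3)/[(-1)·(-5)] = -3/5
L_1(1) = (2)·(-3)/[(1)·(-4)] = 3/2
L_2(1) = (2)·(1)/[(5)·(4)] = 1/10
Sum: 4·(-3/5) + 4·(3/2) + (-9)·(1/10) = 27/10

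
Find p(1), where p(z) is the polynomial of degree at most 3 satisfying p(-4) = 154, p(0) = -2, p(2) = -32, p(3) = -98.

-6

Evaluate each Lagrange basis at z = 1:
L_0(1) = (1)·(-1)·(-2)/[(-4)·(-6)·(-7)] = -1/84
L_1(1) = (5)·(-1)·(-2)/[(4)·(-2)·(-3)] = 5/12
L_2(1) = (5)·(1)·(-2)/[(6)·(2)·(-1)] = 5/6
L_3(1) = (5)·(1)·(-1)/[(7)·(3)·(1)] = -5/21
Sum: 154·(-1/84) + (-2)·(5/12) + (-32)·(5/6) + (-98)·(-5/21) = -6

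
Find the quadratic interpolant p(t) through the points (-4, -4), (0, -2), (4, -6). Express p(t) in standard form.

p(t) = -(3/16)t^2 - (1/4)t - 2

Build the Lagrange basis polynomials:
L_0(t) = t(t - 4) / [32] = (1/32)t^2 - (1/8)t
L_1(t) = (t + 4)(t - 4) / [-16] = -(1/16)t^2 + 1
L_2(t) = (t + 4)t / [32] = (1/32)t^2 + (1/8)t
p(t) = (-4)·L_0 + (-2)·L_1 + (-6)·L_2
  (-4)·L_0(t) = -(1/8)t^2 + (1/2)t
  (-2)·L_1(t) = (1/8)t^2 - 2
  (-6)·L_2(t) = -(3/16)t^2 - (3/4)t
Adding term by term: -(3/16)t^2 - (1/4)t - 2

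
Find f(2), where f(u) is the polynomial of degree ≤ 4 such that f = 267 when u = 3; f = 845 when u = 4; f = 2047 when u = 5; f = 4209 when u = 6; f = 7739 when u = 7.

49

Evaluate each Lagrange basis at u = 2:
L_0(2) = (-2)·(-3)·(-4)·(-5)/[(-1)·(-2)·(-3)·(-4)] = 5
L_1(2) = (-1)·(-3)·(-4)·(-5)/[(1)·(-1)·(-2)·(-3)] = -10
L_2(2) = (-1)·(-2)·(-4)·(-5)/[(2)·(1)·(-1)·(-2)] = 10
L_3(2) = (-1)·(-2)·(-3)·(-5)/[(3)·(2)·(1)·(-1)] = -5
L_4(2) = (-1)·(-2)·(-3)·(-4)/[(4)·(3)·(2)·(1)] = 1
Sum: 267·(5) + 845·(-10) + 2047·(10) + 4209·(-5) + 7739·(1) = 49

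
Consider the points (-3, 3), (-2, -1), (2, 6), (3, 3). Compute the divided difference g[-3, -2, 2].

23/20

g[-3,-2] = (-1 - 3) / (-2 - (-3)) = -4
g[-2,2] = (6 - (-1)) / (2 - (-2)) = 7/4
g[-3,-2,2] = (7/4 - (-4)) / (2 - (-3)) = 23/20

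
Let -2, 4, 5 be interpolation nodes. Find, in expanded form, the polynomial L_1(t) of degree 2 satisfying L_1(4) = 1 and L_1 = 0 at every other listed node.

L_1(t) = (t + 2)(t - 5) / [(6)·(-1)]
       = (t^2 - 3t - 10) / (-6)

L_1(t) = -(1/6)t^2 + (1/2)t + 5/3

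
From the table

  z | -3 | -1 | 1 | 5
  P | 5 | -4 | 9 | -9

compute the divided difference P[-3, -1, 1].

11/4

P[-3,-1] = (-4 - 5) / (-1 - (-3)) = -9/2
P[-1,1] = (9 - (-4)) / (1 - (-1)) = 13/2
P[-3,-1,1] = (13/2 - (-9/2)) / (1 - (-3)) = 11/4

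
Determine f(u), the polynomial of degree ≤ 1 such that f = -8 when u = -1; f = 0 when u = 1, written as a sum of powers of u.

Build the Lagrange basis polynomials:
L_0(u) = (u - 1) / [-2] = -(1/2)u + 1/2
L_1(u) = (u + 1) / [2] = (1/2)u + 1/2
f(u) = (-8)·L_0 + 0·L_1
  (-8)·L_0(u) = 4u - 4
  0·L_1(u) = 0
Adding term by term: 4u - 4

f(u) = 4u - 4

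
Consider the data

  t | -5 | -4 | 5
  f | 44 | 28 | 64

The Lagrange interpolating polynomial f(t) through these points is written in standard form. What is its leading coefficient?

2

The leading coefficient equals the top divided difference f[-5,-4,5].
f[-5,-4] = (28 - 44) / (-4 - (-5)) = -16
f[-4,5] = (64 - 28) / (5 - (-4)) = 4
f[-5,-4,5] = (4 - (-16)) / (5 - (-5)) = 2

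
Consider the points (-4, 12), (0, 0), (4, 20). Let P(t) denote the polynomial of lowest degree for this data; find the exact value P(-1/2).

-1/4

L_0(-1/2) = (-1/2)·(-9/2)/[(-4)·(-8)] = 9/128
L_1(-1/2) = (7/2)·(-9/2)/[(4)·(-4)] = 63/64
L_2(-1/2) = (7/2)·(-1/2)/[(8)·(4)] = -7/128
Sum: 12·(9/128) + 0 + 20·(-7/128) = -1/4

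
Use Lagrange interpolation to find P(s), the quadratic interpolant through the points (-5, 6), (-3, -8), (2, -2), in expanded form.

P(s) = (41/35)s^2 + (83/35)s - 80/7

L_0(s) = (s + 3)(s - 2) / [14] = (1/14)s^2 + (1/14)s - 3/7
L_1(s) = (s + 5)(s - 2) / [-10] = -(1/10)s^2 - (3/10)s + 1
L_2(s) = (s + 5)(s + 3) / [35] = (1/35)s^2 + (8/35)s + 3/7
P(s) = 6·L_0 + (-8)·L_1 + (-2)·L_2
  6·L_0(s) = (3/7)s^2 + (3/7)s - 18/7
  (-8)·L_1(s) = (4/5)s^2 + (12/5)s - 8
  (-2)·L_2(s) = -(2/35)s^2 - (16/35)s - 6/7
Adding term by term: (41/35)s^2 + (83/35)s - 80/7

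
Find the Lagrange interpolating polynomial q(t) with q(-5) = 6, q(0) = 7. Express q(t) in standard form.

Build the Lagrange basis polynomials:
L_0(t) = t / [-5] = -(1/5)t
L_1(t) = (t + 5) / [5] = (1/5)t + 1
q(t) = 6·L_0 + 7·L_1
  6·L_0(t) = -(6/5)t
  7·L_1(t) = (7/5)t + 7
Adding term by term: (1/5)t + 7

q(t) = (1/5)t + 7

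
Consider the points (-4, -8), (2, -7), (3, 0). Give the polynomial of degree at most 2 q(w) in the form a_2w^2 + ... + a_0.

Build the Lagrange basis polynomials:
L_0(w) = (w - 2)(w - 3) / [42] = (1/42)w^2 - (5/42)w + 1/7
L_1(w) = (w + 4)(w - 3) / [-6] = -(1/6)w^2 - (1/6)w + 2
L_2(w) = (w + 4)(w - 2) / [7] = (1/7)w^2 + (2/7)w - 8/7
q(w) = (-8)·L_0 + (-7)·L_1 + 0·L_2
  (-8)·L_0(w) = -(4/21)w^2 + (20/21)w - 8/7
  (-7)·L_1(w) = (7/6)w^2 + (7/6)w - 14
  0·L_2(w) = 0
Adding term by term: (41/42)w^2 + (89/42)w - 106/7

q(w) = (41/42)w^2 + (89/42)w - 106/7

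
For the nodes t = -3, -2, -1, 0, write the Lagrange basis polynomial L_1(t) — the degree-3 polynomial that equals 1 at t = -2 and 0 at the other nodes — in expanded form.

L_1(t) = (1/2)t^3 + 2t^2 + (3/2)t

L_1(t) = (t + 3)(t + 1)t / [(1)·(-1)·(-2)]
       = (t^3 + 4t^2 + 3t) / (2)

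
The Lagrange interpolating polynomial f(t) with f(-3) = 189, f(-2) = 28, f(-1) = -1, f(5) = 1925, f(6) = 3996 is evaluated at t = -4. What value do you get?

L_0(-4) = (-2)·(-3)·(-9)·(-10)/[(-1)·(-2)·(-8)·(-9)] = 15/4
L_1(-4) = (-1)·(-3)·(-9)·(-10)/[(1)·(-1)·(-7)·(-8)] = -135/28
L_2(-4) = (-1)·(-2)·(-9)·(-10)/[(2)·(1)·(-6)·(-7)] = 15/7
L_3(-4) = (-1)·(-2)·(-3)·(-10)/[(8)·(7)·(6)·(-1)] = -5/28
L_4(-4) = (-1)·(-2)·(-3)·(-9)/[(9)·(8)·(7)·(1)] = 3/28
Sum: 189·(15/4) + 28·(-135/28) + (-1)·(15/7) + 1925·(-5/28) + 3996·(3/28) = 656

656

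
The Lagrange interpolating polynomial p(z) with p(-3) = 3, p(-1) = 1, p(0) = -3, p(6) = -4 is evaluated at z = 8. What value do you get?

613/21

Evaluate each Lagrange basis at z = 8:
L_0(8) = (9)·(8)·(2)/[(-2)·(-3)·(-9)] = -8/3
L_1(8) = (11)·(8)·(2)/[(2)·(-1)·(-7)] = 88/7
L_2(8) = (11)·(9)·(2)/[(3)·(1)·(-6)] = -11
L_3(8) = (11)·(9)·(8)/[(9)·(7)·(6)] = 44/21
Sum: 3·(-8/3) + 1·(88/7) + (-3)·(-11) + (-4)·(44/21) = 613/21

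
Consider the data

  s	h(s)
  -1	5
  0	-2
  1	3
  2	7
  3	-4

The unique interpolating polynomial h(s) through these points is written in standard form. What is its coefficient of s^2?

L_0(s) = s(s - 1)(s - 2)(s - 3) / [24] = (1/24)s^4 - (1/4)s^3 + (11/24)s^2 - (1/4)s
L_1(s) = (s + 1)(s - 1)(s - 2)(s - 3) / [-6] = -(1/6)s^4 + (5/6)s^3 - (5/6)s^2 - (5/6)s + 1
L_2(s) = (s + 1)s(s - 2)(s - 3) / [4] = (1/4)s^4 - s^3 + (1/4)s^2 + (3/2)s
L_3(s) = (s + 1)s(s - 1)(s - 3) / [-6] = -(1/6)s^4 + (1/2)s^3 + (1/6)s^2 - (1/2)s
L_4(s) = (s + 1)s(s - 1)(s - 2) / [24] = (1/24)s^4 - (1/12)s^3 - (1/24)s^2 + (1/12)s
h(s) = 5·L_0 + (-2)·L_1 + 3·L_2 + 7·L_3 + (-4)·L_4
Only the coefficient of s^2 is needed; take it from each L_i and combine:
5·(11/24) + (-2)·(-5/6) + 3·(1/4) + 7·(1/6) + (-4)·(-1/24) = 145/24

145/24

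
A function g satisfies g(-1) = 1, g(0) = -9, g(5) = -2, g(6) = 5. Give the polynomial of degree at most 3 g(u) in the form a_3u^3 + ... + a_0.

g(u) = -(29/210)u^3 + (103/42)u^2 - (778/105)u - 9

Build the Lagrange basis polynomials:
L_0(u) = u(u - 5)(u - 6) / [-42] = -(1/42)u^3 + (11/42)u^2 - (5/7)u
L_1(u) = (u + 1)(u - 5)(u - 6) / [30] = (1/30)u^3 - (1/3)u^2 + (19/30)u + 1
L_2(u) = (u + 1)u(u - 6) / [-30] = -(1/30)u^3 + (1/6)u^2 + (1/5)u
L_3(u) = (u + 1)u(u - 5) / [42] = (1/42)u^3 - (2/21)u^2 - (5/42)u
g(u) = 1·L_0 + (-9)·L_1 + (-2)·L_2 + 5·L_3
  1·L_0(u) = -(1/42)u^3 + (11/42)u^2 - (5/7)u
  (-9)·L_1(u) = -(3/10)u^3 + 3u^2 - (57/10)u - 9
  (-2)·L_2(u) = (1/15)u^3 - (1/3)u^2 - (2/5)u
  5·L_3(u) = (5/42)u^3 - (10/21)u^2 - (25/42)u
Adding term by term: -(29/210)u^3 + (103/42)u^2 - (778/105)u - 9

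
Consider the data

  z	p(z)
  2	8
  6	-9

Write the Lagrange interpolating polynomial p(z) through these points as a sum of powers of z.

L_0(z) = (z - 6) / [-4] = -(1/4)z + 3/2
L_1(z) = (z - 2) / [4] = (1/4)z - 1/2
p(z) = 8·L_0 + (-9)·L_1
  8·L_0(z) = -2z + 12
  (-9)·L_1(z) = -(9/4)z + 9/2
Adding term by term: -(17/4)z + 33/2

p(z) = -(17/4)z + 33/2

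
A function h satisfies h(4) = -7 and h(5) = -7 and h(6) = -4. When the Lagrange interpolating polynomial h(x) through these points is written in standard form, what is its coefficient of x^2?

3/2

Build the Lagrange basis polynomials:
L_0(x) = (x - 5)(x - 6) / [2] = (1/2)x^2 - (11/2)x + 15
L_1(x) = (x - 4)(x - 6) / [-1] = -x^2 + 10x - 24
L_2(x) = (x - 4)(x - 5) / [2] = (1/2)x^2 - (9/2)x + 10
h(x) = (-7)·L_0 + (-7)·L_1 + (-4)·L_2
Only the coefficient of x^2 is needed; take it from each L_i and combine:
(-7)·(1/2) + (-7)·(-1) + (-4)·(1/2) = 3/2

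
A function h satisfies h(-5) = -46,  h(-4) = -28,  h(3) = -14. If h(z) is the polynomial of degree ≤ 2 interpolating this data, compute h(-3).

Using Newton's divided-difference form:
h[-5,-4] = (-28 - (-46)) / (-4 - (-5)) = 18
h[-4,3] = (-14 - (-28)) / (3 - (-4)) = 2
h[-5,-4,3] = (2 - 18) / (3 - (-5)) = -2
h(-3) = -46 + 18·(2) + (-2)·(2)·(1) = -14

-14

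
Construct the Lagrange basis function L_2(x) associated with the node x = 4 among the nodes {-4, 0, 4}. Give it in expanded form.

L_2(x) = (1/32)x^2 + (1/8)x

L_2(x) = (x + 4)x / [(8)·(4)]
       = (x^2 + 4x) / (32)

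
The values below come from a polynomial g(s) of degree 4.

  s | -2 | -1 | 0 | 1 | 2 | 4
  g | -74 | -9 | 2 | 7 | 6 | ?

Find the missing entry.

The 5 known values determine g uniquely (degree ≤ 4).
Evaluate each Lagrange basis at s = 4:
L_0(4) = (5)·(4)·(3)·(2)/[(-1)·(-2)·(-3)·(-4)] = 5
L_1(4) = (6)·(4)·(3)·(2)/[(1)·(-1)·(-2)·(-3)] = -24
L_2(4) = (6)·(5)·(3)·(2)/[(2)·(1)·(-1)·(-2)] = 45
L_3(4) = (6)·(5)·(4)·(2)/[(3)·(2)·(1)·(-1)] = -40
L_4(4) = (6)·(5)·(4)·(3)/[(4)·(3)·(2)·(1)] = 15
Sum: (-74)·(5) + (-9)·(-24) + 2·(45) + 7·(-40) + 6·(15) = -254

-254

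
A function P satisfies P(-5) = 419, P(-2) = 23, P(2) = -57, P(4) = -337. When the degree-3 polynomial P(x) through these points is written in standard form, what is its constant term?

-1

L_0(x) = (x + 2)(x - 2)(x - 4) / [-189] = -(1/189)x^3 + (4/189)x^2 + (4/189)x - 16/189
L_1(x) = (x + 5)(x - 2)(x - 4) / [72] = (1/72)x^3 - (1/72)x^2 - (11/36)x + 5/9
L_2(x) = (x + 5)(x + 2)(x - 4) / [-56] = -(1/56)x^3 - (3/56)x^2 + (9/28)x + 5/7
L_3(x) = (x + 5)(x + 2)(x - 2) / [108] = (1/108)x^3 + (5/108)x^2 - (1/27)x - 5/27
P(x) = 419·L_0 + 23·L_1 + (-57)·L_2 + (-337)·L_3
Only the constant term is needed; take it from each L_i and combine:
419·(-16/189) + 23·(5/9) + (-57)·(5/7) + (-337)·(-5/27) = -1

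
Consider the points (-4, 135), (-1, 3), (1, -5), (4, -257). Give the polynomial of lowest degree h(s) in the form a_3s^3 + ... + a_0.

h(s) = -3s^3 - 4s^2 - s + 3

Newton's divided differences:
h[-4,-1] = (3 - 135) / (-1 - (-4)) = -44
h[-1,1] = (-5 - 3) / (1 - (-1)) = -4
h[1,4] = (-257 - (-5)) / (4 - 1) = -84
h[-4,-1,1] = (-4 - (-44)) / (1 - (-4)) = 8
h[-1,1,4] = (-84 - (-4)) / (4 - (-1)) = -16
h[-4,-1,1,4] = (-16 - 8) / (4 - (-4)) = -3
h(s) = 135 + (-44)·(s + 4) + 8·(s + 4)(s + 1) + (-3)·(s + 4)(s + 1)(s - 1)
Expanding: h(s) = -3s^3 - 4s^2 - s + 3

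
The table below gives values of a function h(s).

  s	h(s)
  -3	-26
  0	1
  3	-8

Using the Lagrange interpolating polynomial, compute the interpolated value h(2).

L_0(2) = (2)·(-1)/[(-3)·(-6)] = -1/9
L_1(2) = (5)·(-1)/[(3)·(-3)] = 5/9
L_2(2) = (5)·(2)/[(6)·(3)] = 5/9
Sum: (-26)·(-1/9) + 1·(5/9) + (-8)·(5/9) = -1

-1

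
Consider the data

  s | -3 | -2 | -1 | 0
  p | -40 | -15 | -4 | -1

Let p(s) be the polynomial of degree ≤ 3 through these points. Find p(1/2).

Using Newton's divided-difference form:
p[-3,-2] = (-15 - (-40)) / (-2 - (-3)) = 25
p[-2,-1] = (-4 - (-15)) / (-1 - (-2)) = 11
p[-1,0] = (-1 - (-4)) / (0 - (-1)) = 3
p[-3,-2,-1] = (11 - 25) / (-1 - (-3)) = -7
p[-2,-1,0] = (3 - 11) / (0 - (-2)) = -4
p[-3,-2,-1,0] = (-4 - (-7)) / (0 - (-3)) = 1
p(1/2) = -40 + 25·(7/2) + (-7)·(7/2)·(5/2) + 1·(7/2)·(5/2)·(3/2) = -5/8

-5/8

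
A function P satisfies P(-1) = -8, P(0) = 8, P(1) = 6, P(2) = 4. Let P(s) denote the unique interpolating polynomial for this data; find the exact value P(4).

L_0(4) = (4)·(3)·(2)/[(-1)·(-2)·(-3)] = -4
L_1(4) = (5)·(3)·(2)/[(1)·(-1)·(-2)] = 15
L_2(4) = (5)·(4)·(2)/[(2)·(1)·(-1)] = -20
L_3(4) = (5)·(4)·(3)/[(3)·(2)·(1)] = 10
Sum: (-8)·(-4) + 8·(15) + 6·(-20) + 4·(10) = 72

72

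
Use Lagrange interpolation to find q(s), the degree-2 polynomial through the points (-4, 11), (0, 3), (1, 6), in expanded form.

L_0(s) = s(s - 1) / [20] = (1/20)s^2 - (1/20)s
L_1(s) = (s + 4)(s - 1) / [-4] = -(1/4)s^2 - (3/4)s + 1
L_2(s) = (s + 4)s / [5] = (1/5)s^2 + (4/5)s
q(s) = 11·L_0 + 3·L_1 + 6·L_2
  11·L_0(s) = (11/20)s^2 - (11/20)s
  3·L_1(s) = -(3/4)s^2 - (9/4)s + 3
  6·L_2(s) = (6/5)s^2 + (24/5)s
Adding term by term: s^2 + 2s + 3

q(s) = s^2 + 2s + 3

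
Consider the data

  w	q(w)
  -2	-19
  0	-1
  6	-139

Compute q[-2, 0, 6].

q[-2,0] = (-1 - (-19)) / (0 - (-2)) = 9
q[0,6] = (-139 - (-1)) / (6 - 0) = -23
q[-2,0,6] = (-23 - 9) / (6 - (-2)) = -4

-4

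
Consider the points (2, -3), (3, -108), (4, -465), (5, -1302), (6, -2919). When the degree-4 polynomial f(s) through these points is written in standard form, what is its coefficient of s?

L_0(s) = (s - 3)(s - 4)(s - 5)(s - 6) / [24] = (1/24)s^4 - (3/4)s^3 + (119/24)s^2 - (57/4)s + 15
L_1(s) = (s - 2)(s - 4)(s - 5)(s - 6) / [-6] = -(1/6)s^4 + (17/6)s^3 - (52/3)s^2 + (134/3)s - 40
L_2(s) = (s - 2)(s - 3)(s - 5)(s - 6) / [4] = (1/4)s^4 - 4s^3 + (91/4)s^2 - 54s + 45
L_3(s) = (s - 2)(s - 3)(s - 4)(s - 6) / [-6] = -(1/6)s^4 + (5/2)s^3 - (40/3)s^2 + 30s - 24
L_4(s) = (s - 2)(s - 3)(s - 4)(s - 5) / [24] = (1/24)s^4 - (7/12)s^3 + (71/24)s^2 - (77/12)s + 5
f(s) = (-3)·L_0 + (-108)·L_1 + (-465)·L_2 + (-1302)·L_3 + (-2919)·L_4
Only the coefficient of s is needed; take it from each L_i and combine:
(-3)·(-57/4) + (-108)·(134/3) + (-465)·(-54) + (-1302)·(30) + (-2919)·(-77/12) = -1

-1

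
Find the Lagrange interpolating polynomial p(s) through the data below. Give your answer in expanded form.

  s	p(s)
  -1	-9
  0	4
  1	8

p(s) = -(9/2)s^2 + (17/2)s + 4

L_0(s) = s(s - 1) / [2] = (1/2)s^2 - (1/2)s
L_1(s) = (s + 1)(s - 1) / [-1] = -s^2 + 1
L_2(s) = (s + 1)s / [2] = (1/2)s^2 + (1/2)s
p(s) = (-9)·L_0 + 4·L_1 + 8·L_2
  (-9)·L_0(s) = -(9/2)s^2 + (9/2)s
  4·L_1(s) = -4s^2 + 4
  8·L_2(s) = 4s^2 + 4s
Adding term by term: -(9/2)s^2 + (17/2)s + 4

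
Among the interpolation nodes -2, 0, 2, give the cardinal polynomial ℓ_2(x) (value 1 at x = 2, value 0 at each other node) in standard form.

ℓ_2(x) = (1/8)x^2 + (1/4)x

ℓ_2(x) = (x + 2)x / [(4)·(2)]
       = (x^2 + 2x) / (8)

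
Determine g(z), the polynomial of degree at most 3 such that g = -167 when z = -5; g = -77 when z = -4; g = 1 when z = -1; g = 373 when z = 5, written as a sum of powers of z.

Newton's divided differences:
g[-5,-4] = (-77 - (-167)) / (-4 - (-5)) = 90
g[-4,-1] = (1 - (-77)) / (-1 - (-4)) = 26
g[-1,5] = (373 - 1) / (5 - (-1)) = 62
g[-5,-4,-1] = (26 - 90) / (-1 - (-5)) = -16
g[-4,-1,5] = (62 - 26) / (5 - (-4)) = 4
g[-5,-4,-1,5] = (4 - (-16)) / (5 - (-5)) = 2
g(z) = -167 + 90·(z + 5) + (-16)·(z + 5)(z + 4) + 2·(z + 5)(z + 4)(z + 1)
Expanding: g(z) = 2z^3 + 4z^2 + 4z + 3

g(z) = 2z^3 + 4z^2 + 4z + 3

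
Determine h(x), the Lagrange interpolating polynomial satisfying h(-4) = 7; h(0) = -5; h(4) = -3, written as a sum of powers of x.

h(x) = (7/16)x^2 - (5/4)x - 5

Build the Lagrange basis polynomials:
L_0(x) = x(x - 4) / [32] = (1/32)x^2 - (1/8)x
L_1(x) = (x + 4)(x - 4) / [-16] = -(1/16)x^2 + 1
L_2(x) = (x + 4)x / [32] = (1/32)x^2 + (1/8)x
h(x) = 7·L_0 + (-5)·L_1 + (-3)·L_2
  7·L_0(x) = (7/32)x^2 - (7/8)x
  (-5)·L_1(x) = (5/16)x^2 - 5
  (-3)·L_2(x) = -(3/32)x^2 - (3/8)x
Adding term by term: (7/16)x^2 - (5/4)x - 5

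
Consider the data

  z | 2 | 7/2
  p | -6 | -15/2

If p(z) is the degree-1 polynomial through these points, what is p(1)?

-5

Evaluate each Lagrange basis at z = 1:
L_0(1) = (-5/2)/[(-3/2)] = 5/3
L_1(1) = (-1)/[(3/2)] = -2/3
Sum: (-6)·(5/3) + (-15/2)·(-2/3) = -5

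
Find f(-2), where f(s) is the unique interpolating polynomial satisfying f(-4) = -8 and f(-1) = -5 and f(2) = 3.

L_0(-2) = (-1)·(-4)/[(-3)·(-6)] = 2/9
L_1(-2) = (2)·(-4)/[(3)·(-3)] = 8/9
L_2(-2) = (2)·(-1)/[(6)·(3)] = -1/9
Sum: (-8)·(2/9) + (-5)·(8/9) + 3·(-1/9) = -59/9

-59/9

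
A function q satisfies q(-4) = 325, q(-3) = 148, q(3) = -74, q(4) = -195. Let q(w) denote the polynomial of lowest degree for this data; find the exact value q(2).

-17

Evaluate each Lagrange basis at w = 2:
L_0(2) = (5)·(-1)·(-2)/[(-1)·(-7)·(-8)] = -5/28
L_1(2) = (6)·(-1)·(-2)/[(1)·(-6)·(-7)] = 2/7
L_2(2) = (6)·(5)·(-2)/[(7)·(6)·(-1)] = 10/7
L_3(2) = (6)·(5)·(-1)/[(8)·(7)·(1)] = -15/28
Sum: 325·(-5/28) + 148·(2/7) + (-74)·(10/7) + (-195)·(-15/28) = -17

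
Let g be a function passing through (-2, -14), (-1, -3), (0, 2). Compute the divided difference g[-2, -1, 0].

-3

g[-2,-1] = (-3 - (-14)) / (-1 - (-2)) = 11
g[-1,0] = (2 - (-3)) / (0 - (-1)) = 5
g[-2,-1,0] = (5 - 11) / (0 - (-2)) = -3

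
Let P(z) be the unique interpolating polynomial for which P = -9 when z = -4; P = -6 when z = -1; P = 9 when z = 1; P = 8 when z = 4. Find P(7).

L_0(7) = (8)·(6)·(3)/[(-3)·(-5)·(-8)] = -6/5
L_1(7) = (11)·(6)·(3)/[(3)·(-2)·(-5)] = 33/5
L_2(7) = (11)·(8)·(3)/[(5)·(2)·(-3)] = -44/5
L_3(7) = (11)·(8)·(6)/[(8)·(5)·(3)] = 22/5
Sum: (-9)·(-6/5) + (-6)·(33/5) + 9·(-44/5) + 8·(22/5) = -364/5

-364/5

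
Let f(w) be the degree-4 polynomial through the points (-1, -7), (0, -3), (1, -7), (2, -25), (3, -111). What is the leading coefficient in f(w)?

The leading coefficient equals the top divided difference f[-1,0,1,2,3].
f[-1,0] = (-3 - (-7)) / (0 - (-1)) = 4
f[0,1] = (-7 - (-3)) / (1 - 0) = -4
f[1,2] = (-25 - (-7)) / (2 - 1) = -18
f[2,3] = (-111 - (-25)) / (3 - 2) = -86
f[-1,0,1] = (-4 - 4) / (1 - (-1)) = -4
f[0,1,2] = (-18 - (-4)) / (2 - 0) = -7
f[1,2,3] = (-86 - (-18)) / (3 - 1) = -34
f[-1,0,1,2] = (-7 - (-4)) / (2 - (-1)) = -1
f[0,1,2,3] = (-34 - (-7)) / (3 - 0) = -9
f[-1,0,1,2,3] = (-9 - (-1)) / (3 - (-1)) = -2

-2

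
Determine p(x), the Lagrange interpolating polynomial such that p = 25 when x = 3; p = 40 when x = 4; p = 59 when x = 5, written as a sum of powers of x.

Build the Lagrange basis polynomials:
L_0(x) = (x - 4)(x - 5) / [2] = (1/2)x^2 - (9/2)x + 10
L_1(x) = (x - 3)(x - 5) / [-1] = -x^2 + 8x - 15
L_2(x) = (x - 3)(x - 4) / [2] = (1/2)x^2 - (7/2)x + 6
p(x) = 25·L_0 + 40·L_1 + 59·L_2
  25·L_0(x) = (25/2)x^2 - (225/2)x + 250
  40·L_1(x) = -40x^2 + 320x - 600
  59·L_2(x) = (59/2)x^2 - (413/2)x + 354
Adding term by term: 2x^2 + x + 4

p(x) = 2x^2 + x + 4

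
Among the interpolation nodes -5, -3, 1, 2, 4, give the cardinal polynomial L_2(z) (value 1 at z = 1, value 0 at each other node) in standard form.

L_2(z) = (z + 5)(z + 3)(z - 2)(z - 4) / [(6)·(4)·(-1)·(-3)]
       = (z^4 + 2z^3 - 25z^2 - 26z + 120) / (72)

L_2(z) = (1/72)z^4 + (1/36)z^3 - (25/72)z^2 - (13/36)z + 5/3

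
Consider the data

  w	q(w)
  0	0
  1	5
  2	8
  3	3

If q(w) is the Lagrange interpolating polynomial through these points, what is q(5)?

-55

Evaluate each Lagrange basis at w = 5:
L_0(5) = (4)·(3)·(2)/[(-1)·(-2)·(-3)] = -4
L_1(5) = (5)·(3)·(2)/[(1)·(-1)·(-2)] = 15
L_2(5) = (5)·(4)·(2)/[(2)·(1)·(-1)] = -20
L_3(5) = (5)·(4)·(3)/[(3)·(2)·(1)] = 10
Sum: 0 + 5·(15) + 8·(-20) + 3·(10) = -55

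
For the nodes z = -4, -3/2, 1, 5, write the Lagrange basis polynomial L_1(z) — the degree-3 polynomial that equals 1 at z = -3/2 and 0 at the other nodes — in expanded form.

L_1(z) = (8/325)z^3 - (16/325)z^2 - (152/325)z + 32/65

L_1(z) = (z + 4)(z - 1)(z - 5) / [(5/2)·(-5/2)·(-13/2)]
       = (z^3 - 2z^2 - 19z + 20) / (325/8)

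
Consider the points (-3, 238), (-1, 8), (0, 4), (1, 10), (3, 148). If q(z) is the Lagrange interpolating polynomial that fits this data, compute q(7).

Evaluate each Lagrange basis at z = 7:
L_0(7) = (8)·(7)·(6)·(4)/[(-2)·(-3)·(-4)·(-6)] = 28/3
L_1(7) = (10)·(7)·(6)·(4)/[(2)·(-1)·(-2)·(-4)] = -105
L_2(7) = (10)·(8)·(6)·(4)/[(3)·(1)·(-1)·(-3)] = 640/3
L_3(7) = (10)·(8)·(7)·(4)/[(4)·(2)·(1)·(-2)] = -140
L_4(7) = (10)·(8)·(7)·(6)/[(6)·(4)·(3)·(2)] = 70/3
Sum: 238·(28/3) + 8·(-105) + 4·(640/3) + 10·(-140) + 148·(70/3) = 4288

4288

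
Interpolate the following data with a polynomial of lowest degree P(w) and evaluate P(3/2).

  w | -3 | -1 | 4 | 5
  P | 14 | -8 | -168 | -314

-13

Using Newton's divided-difference form:
P[-3,-1] = (-8 - 14) / (-1 - (-3)) = -11
P[-1,4] = (-168 - (-8)) / (4 - (-1)) = -32
P[4,5] = (-314 - (-168)) / (5 - 4) = -146
P[-3,-1,4] = (-32 - (-11)) / (4 - (-3)) = -3
P[-1,4,5] = (-146 - (-32)) / (5 - (-1)) = -19
P[-3,-1,4,5] = (-19 - (-3)) / (5 - (-3)) = -2
P(3/2) = 14 + (-11)·(9/2) + (-3)·(9/2)·(5/2) + (-2)·(9/2)·(5/2)·(-5/2) = -13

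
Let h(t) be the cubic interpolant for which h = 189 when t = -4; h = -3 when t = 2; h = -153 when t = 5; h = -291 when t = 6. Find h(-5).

347

Using Newton's divided-difference form:
h[-4,2] = (-3 - 189) / (2 - (-4)) = -32
h[2,5] = (-153 - (-3)) / (5 - 2) = -50
h[5,6] = (-291 - (-153)) / (6 - 5) = -138
h[-4,2,5] = (-50 - (-32)) / (5 - (-4)) = -2
h[2,5,6] = (-138 - (-50)) / (6 - 2) = -22
h[-4,2,5,6] = (-22 - (-2)) / (6 - (-4)) = -2
h(-5) = 189 + (-32)·(-1) + (-2)·(-1)·(-7) + (-2)·(-1)·(-7)·(-10) = 347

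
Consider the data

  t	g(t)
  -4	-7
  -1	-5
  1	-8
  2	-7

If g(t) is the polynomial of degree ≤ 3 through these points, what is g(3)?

-119/45

Evaluate each Lagrange basis at t = 3:
L_0(3) = (4)·(2)·(1)/[(-3)·(-5)·(-6)] = -4/45
L_1(3) = (7)·(2)·(1)/[(3)·(-2)·(-3)] = 7/9
L_2(3) = (7)·(4)·(1)/[(5)·(2)·(-1)] = -14/5
L_3(3) = (7)·(4)·(2)/[(6)·(3)·(1)] = 28/9
Sum: (-7)·(-4/45) + (-5)·(7/9) + (-8)·(-14/5) + (-7)·(28/9) = -119/45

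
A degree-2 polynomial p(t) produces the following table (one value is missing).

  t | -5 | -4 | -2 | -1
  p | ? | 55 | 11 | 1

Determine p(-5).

89

The 3 known values determine p uniquely (degree ≤ 2).
Evaluate each Lagrange basis at t = -5:
L_0(-5) = (-3)·(-4)/[(-2)·(-3)] = 2
L_1(-5) = (-1)·(-4)/[(2)·(-1)] = -2
L_2(-5) = (-1)·(-3)/[(3)·(1)] = 1
Sum: 55·(2) + 11·(-2) + 1·(1) = 89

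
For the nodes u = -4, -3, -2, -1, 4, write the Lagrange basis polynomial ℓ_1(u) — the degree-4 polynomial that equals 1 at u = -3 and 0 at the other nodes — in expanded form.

ℓ_1(u) = -(1/14)u^4 - (3/14)u^3 + u^2 + (24/7)u + 16/7

ℓ_1(u) = (u + 4)(u + 2)(u + 1)(u - 4) / [(1)·(-1)·(-2)·(-7)]
       = (u^4 + 3u^3 - 14u^2 - 48u - 32) / (-14)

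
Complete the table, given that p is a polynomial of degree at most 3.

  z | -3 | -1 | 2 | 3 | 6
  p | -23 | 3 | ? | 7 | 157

The 4 known values determine p uniquely (degree ≤ 3).
L_0(2) = (3)·(-1)·(-4)/[(-2)·(-6)·(-9)] = -1/9
L_1(2) = (5)·(-1)·(-4)/[(2)·(-4)·(-7)] = 5/14
L_2(2) = (5)·(3)·(-4)/[(6)·(4)·(-3)] = 5/6
L_3(2) = (5)·(3)·(-1)/[(9)·(7)·(3)] = -5/63
Sum: (-23)·(-1/9) + 3·(5/14) + 7·(5/6) + 157·(-5/63) = -3

-3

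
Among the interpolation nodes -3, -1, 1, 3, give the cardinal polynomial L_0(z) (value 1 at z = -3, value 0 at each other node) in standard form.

L_0(z) = (z + 1)(z - 1)(z - 3) / [(-2)·(-4)·(-6)]
       = (z^3 - 3z^2 - z + 3) / (-48)

L_0(z) = -(1/48)z^3 + (1/16)z^2 + (1/48)z - 1/16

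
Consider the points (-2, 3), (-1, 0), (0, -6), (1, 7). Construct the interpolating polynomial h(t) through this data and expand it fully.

h(t) = (11/3)t^3 + (19/2)t^2 - (1/6)t - 6

Build the Lagrange basis polynomials:
L_0(t) = (t + 1)t(t - 1) / [-6] = -(1/6)t^3 + (1/6)t
L_1(t) = (t + 2)t(t - 1) / [2] = (1/2)t^3 + (1/2)t^2 - t
L_2(t) = (t + 2)(t + 1)(t - 1) / [-2] = -(1/2)t^3 - t^2 + (1/2)t + 1
L_3(t) = (t + 2)(t + 1)t / [6] = (1/6)t^3 + (1/2)t^2 + (1/3)t
h(t) = 3·L_0 + 0·L_1 + (-6)·L_2 + 7·L_3
  3·L_0(t) = -(1/2)t^3 + (1/2)t
  0·L_1(t) = 0
  (-6)·L_2(t) = 3t^3 + 6t^2 - 3t - 6
  7·L_3(t) = (7/6)t^3 + (7/2)t^2 + (7/3)t
Adding term by term: (11/3)t^3 + (19/2)t^2 - (1/6)t - 6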